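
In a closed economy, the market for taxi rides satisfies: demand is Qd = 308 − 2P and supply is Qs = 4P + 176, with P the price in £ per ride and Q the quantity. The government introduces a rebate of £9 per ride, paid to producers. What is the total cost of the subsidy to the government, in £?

Without the subsidy, 308 − 2P = 4P + 176 gives 6P = 132, so P* = £22 and Q* = 264.
With a per-unit subsidy paid to producers, each receives P + 9 per unit sold, so supply becomes Qs = 4(P + 9) + 176.
Solving gives Q = 276 with buyers paying £16 and producers receiving £25 (the £9 wedge).
Outlay = t · Q = 9 · 276 = £2484.

Government outlay = £2484.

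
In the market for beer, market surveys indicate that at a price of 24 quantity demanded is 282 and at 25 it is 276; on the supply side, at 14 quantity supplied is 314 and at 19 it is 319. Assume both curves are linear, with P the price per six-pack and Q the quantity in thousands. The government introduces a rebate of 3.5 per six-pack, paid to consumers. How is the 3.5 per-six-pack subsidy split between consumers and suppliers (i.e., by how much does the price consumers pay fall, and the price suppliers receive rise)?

Consumers gain 0.5 per six-pack; suppliers gain 3 per six-pack.

Demand slope: (276 − 282)/(25 − 24) = -6, so Qd = 426 − 6P.
Supply slope: (319 − 314)/(19 − 14) = 1, so Qs = P + 300.
Without the subsidy, 426 − 6P = P + 300 gives 7P = 126, so P* = 18 and Q* = 318.
With a per-unit subsidy paid to consumers, each effectively pays P − 3.5, so demand becomes Qd = 426 − 6(P − 3.5).
New equilibrium: consumers pay 17.5, suppliers receive 21, Q = 321. (Wedge: Pb − Ps = −3.5.)
Gain to consumers: 0.5; to suppliers: 3. (They sum to 3.5.)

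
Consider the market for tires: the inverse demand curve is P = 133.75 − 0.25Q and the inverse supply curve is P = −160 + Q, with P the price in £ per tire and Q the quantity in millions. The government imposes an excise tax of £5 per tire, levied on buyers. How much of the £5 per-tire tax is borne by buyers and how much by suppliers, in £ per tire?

Buyers bear £1 per tire; suppliers bear £4 per tire.

Inverting to Q(P) form: Qd = 535 − 4P; Qs = P + 160.
Before the tax: set 535 − 4P = P + 160 → P* = £75, Q* = 235.
With the tax collected from buyers, demand (in seller-price terms) shifts: Qd = 535 − 4(P + 5).
Solving gives Q = 231 with buyers paying £76 and suppliers receiving £71 (the £5 wedge).
Burden on buyers: £1; on suppliers: £4. (They sum to £5.)
The less price-elastic side of the market bears the larger share of a per-unit tax.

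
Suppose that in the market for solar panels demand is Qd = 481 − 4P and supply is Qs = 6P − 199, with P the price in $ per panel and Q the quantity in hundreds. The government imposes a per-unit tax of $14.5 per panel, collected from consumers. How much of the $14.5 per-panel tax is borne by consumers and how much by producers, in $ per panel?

Without the tax, 481 − 4P = 6P − 199 gives 10P = 680, so P* = $68 and Q* = 209.
With the tax collected from consumers, demand (in seller-price terms) shifts: Qd = 481 − 4(P + 14.5).
New equilibrium: consumers pay $76.7, producers receive $62.2, Q = 174.2. (Wedge: Pb − Ps = 14.5.)
Burden on consumers: $8.7; on producers: $5.8. (They sum to $14.5.)
The less price-elastic side of the market bears the larger share of a per-unit tax.

Consumers bear $8.7 per panel; producers bear $5.8 per panel.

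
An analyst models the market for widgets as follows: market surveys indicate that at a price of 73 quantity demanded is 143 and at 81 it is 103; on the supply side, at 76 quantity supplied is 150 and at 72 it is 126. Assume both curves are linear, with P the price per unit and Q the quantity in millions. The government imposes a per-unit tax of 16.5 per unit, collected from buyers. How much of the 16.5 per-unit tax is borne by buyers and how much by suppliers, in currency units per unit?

Buyers bear 9 per unit; suppliers bear 7.5 per unit.

Demand slope: (103 − 143)/(81 − 73) = -5, so Qd = 508 − 5P.
Supply slope: (126 − 150)/(72 − 76) = 6, so Qs = 6P − 306.
Without the tax, 508 − 5P = 6P − 306 gives 11P = 814, so P* = 74 and Q* = 138.
With the tax collected from buyers, demand (in seller-price terms) shifts: Qd = 508 − 5(P + 16.5).
New equilibrium: buyers pay 83, suppliers receive 66.5, Q = 93. (Wedge: Pb − Ps = 16.5.)
Burden on buyers: 9; on suppliers: 7.5. (They sum to 16.5.)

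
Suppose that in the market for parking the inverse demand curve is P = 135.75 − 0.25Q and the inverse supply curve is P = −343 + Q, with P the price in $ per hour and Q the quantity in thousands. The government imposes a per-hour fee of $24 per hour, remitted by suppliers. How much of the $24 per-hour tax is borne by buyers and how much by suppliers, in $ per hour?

Buyers bear $4.8 per hour; suppliers bear $19.2 per hour.

Inverting to Q(P) form: Qd = 543 − 4P; Qs = P + 343.
Before the tax: set 543 − 4P = P + 343 → P* = $40, Q* = 383.
With the tax collected from suppliers, supply shifts: Qs = (P − 24) + 343.
Solving gives Q = 363.8 with buyers paying $44.8 and suppliers receiving $20.8 (the $24 wedge).
Burden on buyers: $4.8; on suppliers: $19.2. (They sum to $24.)
The less price-elastic side of the market bears the larger share of a per-unit tax.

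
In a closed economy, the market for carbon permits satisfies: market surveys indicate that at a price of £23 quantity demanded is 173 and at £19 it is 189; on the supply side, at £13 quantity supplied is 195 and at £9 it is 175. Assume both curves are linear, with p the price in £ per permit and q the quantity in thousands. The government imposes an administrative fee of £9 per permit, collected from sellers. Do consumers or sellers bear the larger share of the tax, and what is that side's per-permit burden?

Consumers bear the larger share: £5 per permit.

Demand slope: (189 − 173)/(19 − 23) = -4, so qd = 265 − 4p.
Supply slope: (175 − 195)/(9 − 13) = 5, so qs = 5p + 130.
Without the tax, 265 − 4p = 5p + 130 gives 9p = 135, so p* = £15 and q* = 205.
With the tax collected from sellers, supply shifts: qs = 5(p − 9) + 130.
Solving gives q = 185 with consumers paying £20 and sellers receiving £11 (the £9 wedge).
Per-permit burden: consumers £5, sellers £4.
Consumers take the larger share because demand is less price-elastic here (demand slope 4 vs supply slope 5).
The less price-elastic side of the market bears the larger share of a per-unit tax.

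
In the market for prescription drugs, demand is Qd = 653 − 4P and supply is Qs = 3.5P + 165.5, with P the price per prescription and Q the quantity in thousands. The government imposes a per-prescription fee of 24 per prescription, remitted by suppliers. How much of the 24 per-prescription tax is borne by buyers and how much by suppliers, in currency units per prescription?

Before the tax: set 653 − 4P = 3.5P + 165.5 → P* = 65, Q* = 393.
With the tax collected from suppliers, supply shifts: Qs = 3.5(P − 24) + 165.5.
Solving gives Q = 348.2 with buyers paying 76.2 and suppliers receiving 52.2 (the 24 wedge).
Burden on buyers: 11.2; on suppliers: 12.8. (They sum to 24.)
The less price-elastic side of the market bears the larger share of a per-unit tax.

Buyers bear 11.2 per prescription; suppliers bear 12.8 per prescription.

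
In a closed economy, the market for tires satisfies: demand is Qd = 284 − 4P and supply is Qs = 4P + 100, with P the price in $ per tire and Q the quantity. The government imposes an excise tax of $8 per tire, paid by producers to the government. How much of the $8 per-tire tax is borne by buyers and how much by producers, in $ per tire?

Without the tax, 284 − 4P = 4P + 100 gives 8P = 184, so P* = $23 and Q* = 192.
With the tax collected from producers, supply shifts: Qs = 4(P − 8) + 100.
New equilibrium: buyers pay $27, producers receive $19, Q = 176. (Wedge: Pb − Ps = 8.)
Burden on buyers: $4; on producers: $4. (They sum to $8.)
The less price-elastic side of the market bears the larger share of a per-unit tax.

Buyers bear $4 per tire; producers bear $4 per tire.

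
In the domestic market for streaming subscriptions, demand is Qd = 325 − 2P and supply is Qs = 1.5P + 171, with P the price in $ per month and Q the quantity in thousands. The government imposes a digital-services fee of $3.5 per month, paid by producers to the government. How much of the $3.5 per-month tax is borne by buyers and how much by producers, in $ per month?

Before the tax: set 325 − 2P = 1.5P + 171 → P* = $44, Q* = 237.
With the tax collected from producers, supply shifts: Qs = 1.5(P − 3.5) + 171.
Solving gives Q = 234 with buyers paying $45.5 and producers receiving $42 (the $3.5 wedge).
Burden on buyers: $1.5; on producers: $2. (They sum to $3.5.)
The less price-elastic side of the market bears the larger share of a per-unit tax.

Buyers bear $1.5 per month; producers bear $2 per month.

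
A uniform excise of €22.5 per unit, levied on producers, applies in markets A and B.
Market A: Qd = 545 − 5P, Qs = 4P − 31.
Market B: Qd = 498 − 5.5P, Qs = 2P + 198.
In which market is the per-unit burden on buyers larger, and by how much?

Market A, by €4.

Market A: pre-tax P* = €64, Q* = 225; post-tax Q = 175; per-unit burden on buyers = €10.
Market B: pre-tax P* = €40, Q* = 278; post-tax Q = 245; per-unit burden on buyers = €6.
Difference: €10 vs €6 → market A is larger by €4.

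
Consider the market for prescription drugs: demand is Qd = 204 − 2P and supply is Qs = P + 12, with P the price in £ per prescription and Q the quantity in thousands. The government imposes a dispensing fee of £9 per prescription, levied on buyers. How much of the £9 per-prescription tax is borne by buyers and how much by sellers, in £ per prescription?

Without the tax, 204 − 2P = P + 12 gives 3P = 192, so P* = £64 and Q* = 76.
With the tax collected from buyers, demand (in seller-price terms) shifts: Qd = 204 − 2(P + 9).
Solving gives Q = 70 with buyers paying £67 and sellers receiving £58 (the £9 wedge).
Burden on buyers: £3; on sellers: £6. (They sum to £9.)

Buyers bear £3 per prescription; sellers bear £6 per prescription.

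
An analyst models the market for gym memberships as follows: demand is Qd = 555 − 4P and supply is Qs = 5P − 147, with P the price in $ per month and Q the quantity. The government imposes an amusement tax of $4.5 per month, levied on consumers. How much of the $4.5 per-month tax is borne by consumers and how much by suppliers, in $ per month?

Consumers bear $2.5 per month; suppliers bear $2 per month.

Before the tax: set 555 − 4P = 5P − 147 → P* = $78, Q* = 243.
With the tax collected from consumers, demand (in seller-price terms) shifts: Qd = 555 − 4(P + 4.5).
New equilibrium: consumers pay $80.5, suppliers receive $76, Q = 233. (Wedge: Pb − Ps = 4.5.)
Burden on consumers: $2.5; on suppliers: $2. (They sum to $4.5.)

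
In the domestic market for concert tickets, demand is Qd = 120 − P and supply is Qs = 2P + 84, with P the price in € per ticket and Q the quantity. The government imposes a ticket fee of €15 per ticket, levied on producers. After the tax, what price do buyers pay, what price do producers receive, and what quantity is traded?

Before the tax: set 120 − P = 2P + 84 → P* = €12, Q* = 108.
With the tax collected from producers, supply shifts: Qs = 2(P − 15) + 84.
New equilibrium: buyers pay €22, producers receive €7, Q = 98. (Wedge: Pb − Ps = 15.)
The less price-elastic side of the market bears the larger share of a per-unit tax.

Buyers pay €22; producers receive €7; quantity = 98.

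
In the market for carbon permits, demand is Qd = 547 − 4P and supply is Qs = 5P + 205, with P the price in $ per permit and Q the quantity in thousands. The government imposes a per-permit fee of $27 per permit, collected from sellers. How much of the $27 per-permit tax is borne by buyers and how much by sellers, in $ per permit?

Before the tax: set 547 − 4P = 5P + 205 → P* = $38, Q* = 395.
With the tax collected from sellers, supply shifts: Qs = 5(P − 27) + 205.
Solving gives Q = 335 with buyers paying $53 and sellers receiving $26 (the $27 wedge).
Burden on buyers: $15; on sellers: $12. (They sum to $27.)

Buyers bear $15 per permit; sellers bear $12 per permit.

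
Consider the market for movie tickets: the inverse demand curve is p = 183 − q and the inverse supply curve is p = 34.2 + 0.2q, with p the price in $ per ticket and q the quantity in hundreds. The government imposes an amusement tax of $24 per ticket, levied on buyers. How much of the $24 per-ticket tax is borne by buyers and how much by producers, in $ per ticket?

Buyers bear $20 per ticket; producers bear $4 per ticket.

Inverting to q(p) form: qd = 183 − p; qs = 5p − 171.
Without the tax, 183 − p = 5p − 171 gives 6p = 354, so p* = $59 and q* = 124.
With the tax collected from buyers, demand (in seller-price terms) shifts: qd = 183 − (p + 24).
Solving gives q = 104 with buyers paying $79 and producers receiving $55 (the $24 wedge).
Burden on buyers: $20; on producers: $4. (They sum to $24.)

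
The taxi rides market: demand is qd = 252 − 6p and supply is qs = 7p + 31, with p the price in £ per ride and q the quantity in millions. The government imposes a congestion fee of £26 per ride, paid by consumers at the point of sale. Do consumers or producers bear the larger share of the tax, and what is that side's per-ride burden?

Consumers bear the larger share: £14 per ride.

Without the tax, 252 − 6p = 7p + 31 gives 13p = 221, so p* = £17 and q* = 150.
With the tax collected from consumers, demand (in seller-price terms) shifts: qd = 252 − 6(p + 26).
Solving gives q = 66 with consumers paying £31 and producers receiving £5 (the £26 wedge).
Per-ride burden: consumers £14, producers £12.
Consumers take the larger share because demand is less price-elastic here (demand slope 6 vs supply slope 7).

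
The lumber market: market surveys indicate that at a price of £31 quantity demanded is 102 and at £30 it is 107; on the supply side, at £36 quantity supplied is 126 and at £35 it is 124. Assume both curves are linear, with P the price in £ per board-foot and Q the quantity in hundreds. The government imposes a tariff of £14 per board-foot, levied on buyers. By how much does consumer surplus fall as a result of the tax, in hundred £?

Demand slope: (107 − 102)/(30 − 31) = -5, so Qd = 257 − 5P.
Supply slope: (124 − 126)/(35 − 36) = 2, so Qs = 2P + 54.
Before the tax: set 257 − 5P = 2P + 54 → P* = £29, Q* = 112.
With the tax collected from buyers, demand (in seller-price terms) shifts: Qd = 257 − 5(P + 14).
Solving gives Q = 92 with buyers paying £33 and suppliers receiving £19 (the £14 wedge).
ΔCS is the trapezoid between Q = 92 and Q = 112 of height £4: ½ · (112 + 92) · 4 = £408.

Consumer surplus falls by £408 hundred.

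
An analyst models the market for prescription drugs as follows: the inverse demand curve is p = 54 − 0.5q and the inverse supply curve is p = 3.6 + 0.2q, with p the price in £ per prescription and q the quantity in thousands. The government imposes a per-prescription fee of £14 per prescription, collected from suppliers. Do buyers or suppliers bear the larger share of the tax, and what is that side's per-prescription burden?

Rewrite in direct form: qd = 108 − 2p and qs = 5p − 18.
Before the tax: set 108 − 2p = 5p − 18 → p* = £18, q* = 72.
With the tax collected from suppliers, supply shifts: qs = 5(p − 14) − 18.
New equilibrium: buyers pay £28, suppliers receive £14, q = 52. (Wedge: pb − ps = 14.)
Per-prescription burden: buyers £10, suppliers £4.
Buyers take the larger share because demand is less price-elastic here (demand slope 2 vs supply slope 5).

Buyers bear the larger share: £10 per prescription.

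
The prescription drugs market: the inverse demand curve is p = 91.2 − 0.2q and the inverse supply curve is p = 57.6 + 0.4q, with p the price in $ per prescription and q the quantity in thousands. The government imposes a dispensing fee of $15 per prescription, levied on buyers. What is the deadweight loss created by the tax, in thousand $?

Rewrite in direct form: qd = 456 − 5p and qs = 2.5p − 144.
Without the tax, 456 − 5p = 2.5p − 144 gives 7.5p = 600, so p* = $80 and q* = 56.
With the tax collected from buyers, demand (in seller-price terms) shifts: qd = 456 − 5(p + 15).
New equilibrium: buyers pay $85, suppliers receive $70, q = 31. (Wedge: pb − ps = 15.)
Quantity falls by |ΔQ| = |56 − 31| = 25.
DWL = ½ · t · |ΔQ| = ½ · 15 · 25 = $187.5.

Deadweight loss = $187.5 thousand.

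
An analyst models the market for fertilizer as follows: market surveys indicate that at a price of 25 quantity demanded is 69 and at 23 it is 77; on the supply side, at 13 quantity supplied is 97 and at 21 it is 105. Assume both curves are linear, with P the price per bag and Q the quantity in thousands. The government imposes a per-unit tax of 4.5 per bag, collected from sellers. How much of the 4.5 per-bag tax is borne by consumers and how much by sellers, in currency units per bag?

Demand slope: (77 − 69)/(23 − 25) = -4, so Qd = 169 − 4P.
Supply slope: (105 − 97)/(21 − 13) = 1, so Qs = P + 84.
Before the tax: set 169 − 4P = P + 84 → P* = 17, Q* = 101.
With the tax collected from sellers, supply shifts: Qs = (P − 4.5) + 84.
New equilibrium: consumers pay 17.9, sellers receive 13.4, Q = 97.4. (Wedge: Pb − Ps = 4.5.)
Burden on consumers: 0.9; on sellers: 3.6. (They sum to 4.5.)
The less price-elastic side of the market bears the larger share of a per-unit tax.

Consumers bear 0.9 per bag; sellers bear 3.6 per bag.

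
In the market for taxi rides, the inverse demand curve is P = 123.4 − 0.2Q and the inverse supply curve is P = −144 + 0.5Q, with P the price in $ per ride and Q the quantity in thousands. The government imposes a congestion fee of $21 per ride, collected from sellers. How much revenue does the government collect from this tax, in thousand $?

Inverting to Q(P) form: Qd = 617 − 5P; Qs = 2P + 288.
Without the tax, 617 − 5P = 2P + 288 gives 7P = 329, so P* = $47 and Q* = 382.
With the tax collected from sellers, supply shifts: Qs = 2(P − 21) + 288.
Solving gives Q = 352 with consumers paying $53 and sellers receiving $32 (the $21 wedge).
Revenue = t · Q = 21 · 352 = $7392.

Tax revenue = $7392 thousand.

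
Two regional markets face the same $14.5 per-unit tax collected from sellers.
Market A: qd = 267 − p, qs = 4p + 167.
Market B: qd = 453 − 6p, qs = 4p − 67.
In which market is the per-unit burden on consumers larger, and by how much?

Market A, by $5.8.

Market A: pre-tax p* = $20, q* = 247; post-tax q = 235.4; per-unit burden on consumers = $11.6.
Market B: pre-tax p* = $52, q* = 141; post-tax q = 106.2; per-unit burden on consumers = $5.8.
Difference: $11.6 vs $5.8 → market A is larger by $5.8.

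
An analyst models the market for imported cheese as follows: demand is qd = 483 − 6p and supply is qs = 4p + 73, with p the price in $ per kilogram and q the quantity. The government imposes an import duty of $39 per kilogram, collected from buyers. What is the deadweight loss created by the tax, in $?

Before the tax: set 483 − 6p = 4p + 73 → p* = $41, q* = 237.
With the tax collected from buyers, demand (in seller-price terms) shifts: qd = 483 − 6(p + 39).
New equilibrium: buyers pay $56.6, sellers receive $17.6, q = 143.4. (Wedge: pb − ps = 39.)
Quantity falls by |ΔQ| = |237 − 143.4| = 93.6.
DWL = ½ · t · |ΔQ| = ½ · 39 · 93.6 = $1825.2.

Deadweight loss = $1825.2.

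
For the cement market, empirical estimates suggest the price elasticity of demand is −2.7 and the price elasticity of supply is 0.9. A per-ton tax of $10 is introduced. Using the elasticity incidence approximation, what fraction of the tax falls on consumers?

Incidence ratio: consumers' share ≈ εs / (εs + |εd|) = 0.9 / (0.9 + 2.7) = 0.25.
Supply is the less elastic side, so consumers bear the smaller share.

Consumers' share ≈ 0.25.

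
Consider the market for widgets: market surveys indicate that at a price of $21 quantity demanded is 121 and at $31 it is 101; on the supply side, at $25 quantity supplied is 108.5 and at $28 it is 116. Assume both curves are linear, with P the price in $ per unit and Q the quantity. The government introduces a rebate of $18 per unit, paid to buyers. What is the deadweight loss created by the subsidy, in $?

Deadweight loss = $180.

Demand slope: (101 − 121)/(31 − 21) = -2, so Qd = 163 − 2P.
Supply slope: (116 − 108.5)/(28 − 25) = 2.5, so Qs = 2.5P + 46.
Without the subsidy, 163 − 2P = 2.5P + 46 gives 4.5P = 117, so P* = $26 and Q* = 111.
With a per-unit subsidy paid to buyers, each effectively pays P − 18, so demand becomes Qd = 163 − 2(P − 18).
New equilibrium: buyers pay $16, producers receive $34, Q = 131. (Wedge: Pb − Ps = −18.)
Quantity rises by |ΔQ| = |111 − 131| = 20.
DWL = ½ · t · |ΔQ| = ½ · 18 · 20 = $180.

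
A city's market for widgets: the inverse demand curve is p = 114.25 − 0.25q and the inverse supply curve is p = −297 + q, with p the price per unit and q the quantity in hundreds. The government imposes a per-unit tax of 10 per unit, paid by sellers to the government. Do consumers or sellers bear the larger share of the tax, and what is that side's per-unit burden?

Sellers bear the larger share: 8 per unit.

Inverting to q(p) form: qd = 457 − 4p; qs = p + 297.
Without the tax, 457 − 4p = p + 297 gives 5p = 160, so p* = 32 and q* = 329.
With the tax collected from sellers, supply shifts: qs = (p − 10) + 297.
New equilibrium: consumers pay 34, sellers receive 24, q = 321. (Wedge: pb − ps = 10.)
Per-unit burden: consumers 2, sellers 8.
Sellers take the larger share because supply is less price-elastic here (demand slope 4 vs supply slope 1).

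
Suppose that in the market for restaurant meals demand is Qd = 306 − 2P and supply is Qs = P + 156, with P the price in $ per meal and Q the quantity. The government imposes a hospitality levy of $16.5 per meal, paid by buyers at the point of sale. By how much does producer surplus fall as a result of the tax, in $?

Before the tax: set 306 − 2P = P + 156 → P* = $50, Q* = 206.
With the tax collected from buyers, demand (in seller-price terms) shifts: Qd = 306 − 2(P + 16.5).
New equilibrium: buyers pay $55.5, suppliers receive $39, Q = 195. (Wedge: Pb − Ps = 16.5.)
ΔPS is the trapezoid between Q = 195 and Q = 206 of height $11: ½ · (206 + 195) · 11 = $2205.5.

Producer surplus falls by $2205.5.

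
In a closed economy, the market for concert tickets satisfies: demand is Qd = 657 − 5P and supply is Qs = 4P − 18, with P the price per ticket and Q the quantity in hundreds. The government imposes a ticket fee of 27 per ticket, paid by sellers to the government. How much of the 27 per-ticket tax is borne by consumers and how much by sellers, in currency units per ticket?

Before the tax: set 657 − 5P = 4P − 18 → P* = 75, Q* = 282.
With the tax collected from sellers, supply shifts: Qs = 4(P − 27) − 18.
Solving gives Q = 222 with consumers paying 87 and sellers receiving 60 (the 27 wedge).
Burden on consumers: 12; on sellers: 15. (They sum to 27.)

Consumers bear 12 per ticket; sellers bear 15 per ticket.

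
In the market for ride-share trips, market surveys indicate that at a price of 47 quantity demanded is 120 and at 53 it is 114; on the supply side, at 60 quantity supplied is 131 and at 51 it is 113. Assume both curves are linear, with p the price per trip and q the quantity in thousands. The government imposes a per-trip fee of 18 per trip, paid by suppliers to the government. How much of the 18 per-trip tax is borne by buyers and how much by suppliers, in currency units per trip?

Buyers bear 12 per trip; suppliers bear 6 per trip.

Demand slope: (114 − 120)/(53 − 47) = -1, so qd = 167 − p.
Supply slope: (113 − 131)/(51 − 60) = 2, so qs = 2p + 11.
Without the tax, 167 − p = 2p + 11 gives 3p = 156, so p* = 52 and q* = 115.
With the tax collected from suppliers, supply shifts: qs = 2(p − 18) + 11.
Solving gives q = 103 with buyers paying 64 and suppliers receiving 46 (the 18 wedge).
Burden on buyers: 12; on suppliers: 6. (They sum to 18.)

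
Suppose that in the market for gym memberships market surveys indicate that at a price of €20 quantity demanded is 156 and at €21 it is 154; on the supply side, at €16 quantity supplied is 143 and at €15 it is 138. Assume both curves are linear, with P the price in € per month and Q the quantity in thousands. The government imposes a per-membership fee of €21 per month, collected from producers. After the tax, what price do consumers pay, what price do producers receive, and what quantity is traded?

Consumers pay €34; producers receive €13; quantity = 128.

Demand slope: (154 − 156)/(21 − 20) = -2, so Qd = 196 − 2P.
Supply slope: (138 − 143)/(15 − 16) = 5, so Qs = 5P + 63.
Before the tax: set 196 − 2P = 5P + 63 → P* = €19, Q* = 158.
With the tax collected from producers, supply shifts: Qs = 5(P − 21) + 63.
New equilibrium: consumers pay €34, producers receive €13, Q = 128. (Wedge: Pb − Ps = 21.)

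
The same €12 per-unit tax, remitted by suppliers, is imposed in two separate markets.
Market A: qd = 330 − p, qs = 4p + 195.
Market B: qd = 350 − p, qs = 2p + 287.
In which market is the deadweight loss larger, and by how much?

Market A: pre-tax p* = €27, q* = 303; post-tax q = 293.4; deadweight loss = €57.6.
Market B: pre-tax p* = €21, q* = 329; post-tax q = 321; deadweight loss = €48.
Difference: €57.6 vs €48 → market A is larger by €9.6.

Market A, by €9.6.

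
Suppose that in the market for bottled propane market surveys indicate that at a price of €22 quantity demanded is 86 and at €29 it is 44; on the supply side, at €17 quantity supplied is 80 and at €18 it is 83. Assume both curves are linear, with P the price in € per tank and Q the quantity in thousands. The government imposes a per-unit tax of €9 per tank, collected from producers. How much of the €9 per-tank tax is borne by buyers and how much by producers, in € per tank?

Demand slope: (44 − 86)/(29 − 22) = -6, so Qd = 218 − 6P.
Supply slope: (83 − 80)/(18 − 17) = 3, so Qs = 3P + 29.
Before the tax: set 218 − 6P = 3P + 29 → P* = €21, Q* = 92.
With the tax collected from producers, supply shifts: Qs = 3(P − 9) + 29.
Solving gives Q = 74 with buyers paying €24 and producers receiving €15 (the €9 wedge).
Burden on buyers: €3; on producers: €6. (They sum to €9.)
The less price-elastic side of the market bears the larger share of a per-unit tax.

Buyers bear €3 per tank; producers bear €6 per tank.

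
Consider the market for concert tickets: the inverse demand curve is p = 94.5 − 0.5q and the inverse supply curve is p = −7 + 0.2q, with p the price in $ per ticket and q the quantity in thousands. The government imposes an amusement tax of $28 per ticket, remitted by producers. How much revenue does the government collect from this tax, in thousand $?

Rewrite in direct form: qd = 189 − 2p and qs = 5p + 35.
Without the tax, 189 − 2p = 5p + 35 gives 7p = 154, so p* = $22 and q* = 145.
With the tax collected from producers, supply shifts: qs = 5(p − 28) + 35.
Solving gives q = 105 with consumers paying $42 and producers receiving $14 (the $28 wedge).
Revenue = t · Q = 28 · 105 = $2940.

Tax revenue = $2940 thousand.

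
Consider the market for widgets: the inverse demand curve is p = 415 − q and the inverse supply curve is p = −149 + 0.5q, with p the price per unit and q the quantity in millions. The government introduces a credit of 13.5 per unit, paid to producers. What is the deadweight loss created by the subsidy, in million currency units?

Deadweight loss = 60.75 million.

Rewrite in direct form: qd = 415 − p and qs = 2p + 298.
Before the subsidy: set 415 − p = 2p + 298 → p* = 39, q* = 376.
With a per-unit subsidy paid to producers, each receives p + 13.5 per unit sold, so supply becomes qs = 2(p + 13.5) + 298.
New equilibrium: buyers pay 30, producers receive 43.5, q = 385. (Wedge: pb − ps = −13.5.)
Quantity rises by |ΔQ| = |376 − 385| = 9.
DWL = ½ · t · |ΔQ| = ½ · 13.5 · 9 = 60.75.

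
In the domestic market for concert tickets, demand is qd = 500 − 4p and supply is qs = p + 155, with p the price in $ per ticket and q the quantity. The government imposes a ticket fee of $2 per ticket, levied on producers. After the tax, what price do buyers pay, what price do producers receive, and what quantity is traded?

Without the tax, 500 − 4p = p + 155 gives 5p = 345, so p* = $69 and q* = 224.
With the tax collected from producers, supply shifts: qs = (p − 2) + 155.
New equilibrium: buyers pay $69.4, producers receive $67.4, q = 222.4. (Wedge: pb − ps = 2.)
The less price-elastic side of the market bears the larger share of a per-unit tax.

Buyers pay $69.4; producers receive $67.4; quantity = 222.4.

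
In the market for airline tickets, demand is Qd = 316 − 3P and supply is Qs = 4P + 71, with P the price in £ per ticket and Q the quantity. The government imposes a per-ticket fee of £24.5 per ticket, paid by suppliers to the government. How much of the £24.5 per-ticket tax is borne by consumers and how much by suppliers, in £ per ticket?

Before the tax: set 316 − 3P = 4P + 71 → P* = £35, Q* = 211.
With the tax collected from suppliers, supply shifts: Qs = 4(P − 24.5) + 71.
Solving gives Q = 169 with consumers paying £49 and suppliers receiving £24.5 (the £24.5 wedge).
Burden on consumers: £14; on suppliers: £10.5. (They sum to £24.5.)
The less price-elastic side of the market bears the larger share of a per-unit tax.

Consumers bear £14 per ticket; suppliers bear £10.5 per ticket.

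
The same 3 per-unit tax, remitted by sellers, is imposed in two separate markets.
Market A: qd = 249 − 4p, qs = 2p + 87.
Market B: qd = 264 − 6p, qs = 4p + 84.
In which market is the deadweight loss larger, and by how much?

Market B, by 4.8.

Market A: pre-tax p* = 27, q* = 141; post-tax q = 137; deadweight loss = 6.
Market B: pre-tax p* = 18, q* = 156; post-tax q = 148.8; deadweight loss = 10.8.
Difference: 6 vs 10.8 → market B is larger by 4.8.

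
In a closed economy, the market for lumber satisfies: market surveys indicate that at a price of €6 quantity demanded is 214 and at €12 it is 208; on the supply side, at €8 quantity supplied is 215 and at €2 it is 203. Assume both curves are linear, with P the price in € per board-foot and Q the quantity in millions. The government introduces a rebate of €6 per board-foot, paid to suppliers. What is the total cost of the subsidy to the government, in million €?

Demand slope: (208 − 214)/(12 − 6) = -1, so Qd = 220 − P.
Supply slope: (203 − 215)/(2 − 8) = 2, so Qs = 2P + 199.
Before the subsidy: set 220 − P = 2P + 199 → P* = €7, Q* = 213.
With a per-unit subsidy paid to suppliers, each receives P + 6 per unit sold, so supply becomes Qs = 2(P + 6) + 199.
New equilibrium: consumers pay €3, suppliers receive €9, Q = 217. (Wedge: Pb − Ps = −6.)
Outlay = t · Q = 6 · 217 = €1302.

Government outlay = €1302 million.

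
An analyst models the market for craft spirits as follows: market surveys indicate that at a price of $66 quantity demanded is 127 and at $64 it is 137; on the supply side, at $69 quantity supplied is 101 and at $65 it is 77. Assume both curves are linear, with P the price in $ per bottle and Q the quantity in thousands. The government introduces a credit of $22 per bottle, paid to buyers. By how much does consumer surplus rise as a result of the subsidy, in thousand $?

Consumer surplus rises by $1644 thousand.

Demand slope: (137 − 127)/(64 − 66) = -5, so Qd = 457 − 5P.
Supply slope: (77 − 101)/(65 − 69) = 6, so Qs = 6P − 313.
Without the subsidy, 457 − 5P = 6P − 313 gives 11P = 770, so P* = $70 and Q* = 107.
With a per-unit subsidy paid to buyers, each effectively pays P − 22, so demand becomes Qd = 457 − 5(P − 22).
New equilibrium: buyers pay $58, suppliers receive $80, Q = 167. (Wedge: Pb − Ps = −22.)
ΔCS is the trapezoid between Q = 167 and Q = 107 of height $12: ½ · (107 + 167) · 12 = $1644.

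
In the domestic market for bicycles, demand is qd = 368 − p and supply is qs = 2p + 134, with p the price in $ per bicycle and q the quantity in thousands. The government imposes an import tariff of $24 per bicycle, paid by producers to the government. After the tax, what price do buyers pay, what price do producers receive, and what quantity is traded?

Before the tax: set 368 − p = 2p + 134 → p* = $78, q* = 290.
With the tax collected from producers, supply shifts: qs = 2(p − 24) + 134.
Solving gives q = 274 with buyers paying $94 and producers receiving $70 (the $24 wedge).

Buyers pay $94; producers receive $70; quantity = 274.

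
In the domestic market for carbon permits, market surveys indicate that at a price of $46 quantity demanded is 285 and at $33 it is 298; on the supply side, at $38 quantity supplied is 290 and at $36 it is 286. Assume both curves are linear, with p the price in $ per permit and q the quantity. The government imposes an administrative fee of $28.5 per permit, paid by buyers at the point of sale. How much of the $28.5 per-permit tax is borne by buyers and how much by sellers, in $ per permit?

Demand slope: (298 − 285)/(33 − 46) = -1, so qd = 331 − p.
Supply slope: (286 − 290)/(36 − 38) = 2, so qs = 2p + 214.
Without the tax, 331 − p = 2p + 214 gives 3p = 117, so p* = $39 and q* = 292.
With the tax collected from buyers, demand (in seller-price terms) shifts: qd = 331 − (p + 28.5).
New equilibrium: buyers pay $58, sellers receive $29.5, q = 273. (Wedge: pb − ps = 28.5.)
Burden on buyers: $19; on sellers: $9.5. (They sum to $28.5.)

Buyers bear $19 per permit; sellers bear $9.5 per permit.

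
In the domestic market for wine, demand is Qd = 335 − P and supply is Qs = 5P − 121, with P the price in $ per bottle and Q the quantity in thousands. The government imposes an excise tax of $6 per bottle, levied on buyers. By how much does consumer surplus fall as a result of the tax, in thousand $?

Consumer surplus falls by $1282.5 thousand.

Before the tax: set 335 − P = 5P − 121 → P* = $76, Q* = 259.
With the tax collected from buyers, demand (in seller-price terms) shifts: Qd = 335 − (P + 6).
Solving gives Q = 254 with buyers paying $81 and producers receiving $75 (the $6 wedge).
ΔCS is the trapezoid between Q = 254 and Q = 259 of height $5: ½ · (259 + 254) · 5 = $1282.5.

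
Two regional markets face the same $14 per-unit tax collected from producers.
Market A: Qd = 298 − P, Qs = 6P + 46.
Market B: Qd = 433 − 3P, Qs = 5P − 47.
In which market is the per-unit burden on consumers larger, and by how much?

Market A, by $3.25.

Market A: pre-tax P* = $36, Q* = 262; post-tax Q = 250; per-unit burden on consumers = $12.
Market B: pre-tax P* = $60, Q* = 253; post-tax Q = 226.75; per-unit burden on consumers = $8.75.
Difference: $12 vs $8.75 → market A is larger by $3.25.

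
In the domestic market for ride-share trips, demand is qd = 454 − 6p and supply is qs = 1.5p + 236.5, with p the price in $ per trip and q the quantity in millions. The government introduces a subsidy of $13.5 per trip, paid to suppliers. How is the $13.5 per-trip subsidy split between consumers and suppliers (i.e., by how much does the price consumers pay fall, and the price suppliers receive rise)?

Consumers gain $2.7 per trip; suppliers gain $10.8 per trip.

Without the subsidy, 454 − 6p = 1.5p + 236.5 gives 7.5p = 217.5, so p* = $29 and q* = 280.
With a per-unit subsidy paid to suppliers, each receives p + 13.5 per unit sold, so supply becomes qs = 1.5(p + 13.5) + 236.5.
Solving gives q = 296.2 with consumers paying $26.3 and suppliers receiving $39.8 (the $13.5 wedge).
Gain to consumers: $2.7; to suppliers: $10.8. (They sum to $13.5.)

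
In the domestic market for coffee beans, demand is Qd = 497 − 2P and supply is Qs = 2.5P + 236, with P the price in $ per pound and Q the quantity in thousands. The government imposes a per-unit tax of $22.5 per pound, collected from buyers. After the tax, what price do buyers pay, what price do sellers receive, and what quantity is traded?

Buyers pay $70.5; sellers receive $48; quantity = 356.

Before the tax: set 497 − 2P = 2.5P + 236 → P* = $58, Q* = 381.
With the tax collected from buyers, demand (in seller-price terms) shifts: Qd = 497 − 2(P + 22.5).
New equilibrium: buyers pay $70.5, sellers receive $48, Q = 356. (Wedge: Pb − Ps = 22.5.)
The less price-elastic side of the market bears the larger share of a per-unit tax.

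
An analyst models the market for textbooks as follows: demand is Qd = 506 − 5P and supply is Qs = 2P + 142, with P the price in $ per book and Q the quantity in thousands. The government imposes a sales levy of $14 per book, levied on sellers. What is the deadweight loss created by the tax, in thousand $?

Before the tax: set 506 − 5P = 2P + 142 → P* = $52, Q* = 246.
With the tax collected from sellers, supply shifts: Qs = 2(P − 14) + 142.
New equilibrium: buyers pay $56, sellers receive $42, Q = 226. (Wedge: Pb − Ps = 14.)
Quantity falls by |ΔQ| = |246 − 226| = 20.
DWL = ½ · t · |ΔQ| = ½ · 14 · 20 = $140.

Deadweight loss = $140 thousand.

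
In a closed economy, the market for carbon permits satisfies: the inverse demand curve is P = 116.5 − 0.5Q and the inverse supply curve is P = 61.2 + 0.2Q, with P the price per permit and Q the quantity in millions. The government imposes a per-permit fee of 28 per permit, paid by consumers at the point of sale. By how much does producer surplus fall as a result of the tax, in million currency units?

Inverting to Q(P) form: Qd = 233 − 2P; Qs = 5P − 306.
Without the tax, 233 − 2P = 5P − 306 gives 7P = 539, so P* = 77 and Q* = 79.
With the tax collected from consumers, demand (in seller-price terms) shifts: Qd = 233 − 2(P + 28).
Solving gives Q = 39 with consumers paying 97 and sellers receiving 69 (the 28 wedge).
ΔPS is the trapezoid between Q = 39 and Q = 79 of height 8: ½ · (79 + 39) · 8 = 472.

Producer surplus falls by 472 million.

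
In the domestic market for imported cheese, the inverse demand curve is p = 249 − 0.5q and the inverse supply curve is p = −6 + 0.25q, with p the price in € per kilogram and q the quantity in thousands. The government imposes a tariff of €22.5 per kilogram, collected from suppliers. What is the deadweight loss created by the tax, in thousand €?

Deadweight loss = €337.5 thousand.

Inverting to q(p) form: qd = 498 − 2p; qs = 4p + 24.
Before the tax: set 498 − 2p = 4p + 24 → p* = €79, q* = 340.
With the tax collected from suppliers, supply shifts: qs = 4(p − 22.5) + 24.
New equilibrium: buyers pay €94, suppliers receive €71.5, q = 310. (Wedge: pb − ps = 22.5.)
Quantity falls by |ΔQ| = |340 − 310| = 30.
DWL = ½ · t · |ΔQ| = ½ · 22.5 · 30 = €337.5.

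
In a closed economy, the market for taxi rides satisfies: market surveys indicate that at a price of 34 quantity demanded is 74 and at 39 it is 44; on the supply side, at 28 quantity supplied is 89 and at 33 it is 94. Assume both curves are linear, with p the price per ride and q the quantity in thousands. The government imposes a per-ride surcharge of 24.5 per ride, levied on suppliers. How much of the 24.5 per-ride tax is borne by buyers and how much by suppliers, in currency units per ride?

Demand slope: (44 − 74)/(39 − 34) = -6, so qd = 278 − 6p.
Supply slope: (94 − 89)/(33 − 28) = 1, so qs = p + 61.
Before the tax: set 278 − 6p = p + 61 → p* = 31, q* = 92.
With the tax collected from suppliers, supply shifts: qs = (p − 24.5) + 61.
Solving gives q = 71 with buyers paying 34.5 and suppliers receiving 10 (the 24.5 wedge).
Burden on buyers: 3.5; on suppliers: 21. (They sum to 24.5.)

Buyers bear 3.5 per ride; suppliers bear 21 per ride.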